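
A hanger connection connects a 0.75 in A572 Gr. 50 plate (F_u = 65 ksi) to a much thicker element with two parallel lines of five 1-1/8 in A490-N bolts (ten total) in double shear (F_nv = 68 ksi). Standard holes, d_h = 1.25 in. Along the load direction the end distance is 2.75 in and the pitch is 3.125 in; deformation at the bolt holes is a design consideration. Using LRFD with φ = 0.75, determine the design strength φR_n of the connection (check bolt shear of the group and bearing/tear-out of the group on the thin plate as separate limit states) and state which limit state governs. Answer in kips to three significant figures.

Bolt shear: A_b = π·1.125²/4 = 0.994 in²; R_n = 68 × 0.994 × 10 × 2 = 1352 kips → 0.75 × 1352 = 1010 kips.
Bearing (1.2 l_c t F_u ≤ 2.4 d t F_u): upper limit = 2.4·1.125·0.75·65 = 131.6 kips.
  Edge l_c = 2.75 − 1.25/2 = 2.125 → r_n = 124.3 kips; interior l_c = 3.125 − 1.25 = 1.875 → r_n = 109.7 kips.
  R_n,bearing = 2·124.3 + 8·109.7 = 1126 kips → 0.75 × 1126 = 845 kips.
Bearing governs: 845 kips.

845 kips (bearing governs)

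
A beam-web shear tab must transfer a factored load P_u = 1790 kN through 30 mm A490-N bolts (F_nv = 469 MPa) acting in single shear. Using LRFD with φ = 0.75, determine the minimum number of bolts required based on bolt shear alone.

A_b = π·30²/4 = 706.9 mm².
Per-bolt design strength φR_n = 0.75 × 469 × 706.9 × 1 / 1000 = 248.6 kN.
n ≥ 1790 / 248.6 = 7.199 → use 8 bolts.

8 bolts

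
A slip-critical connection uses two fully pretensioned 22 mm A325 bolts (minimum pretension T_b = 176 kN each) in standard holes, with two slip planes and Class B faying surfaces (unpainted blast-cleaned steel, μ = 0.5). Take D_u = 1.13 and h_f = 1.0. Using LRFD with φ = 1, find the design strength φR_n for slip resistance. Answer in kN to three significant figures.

R_n = μ · D_u · h_f · T_b · n_s · n_b = 0.5 × 1.13 × 1.0 × 176 × 2 × 2 = 397.8 kN.
Design strength φR_n = 1 × 397.8 = 398 kN.

398 kN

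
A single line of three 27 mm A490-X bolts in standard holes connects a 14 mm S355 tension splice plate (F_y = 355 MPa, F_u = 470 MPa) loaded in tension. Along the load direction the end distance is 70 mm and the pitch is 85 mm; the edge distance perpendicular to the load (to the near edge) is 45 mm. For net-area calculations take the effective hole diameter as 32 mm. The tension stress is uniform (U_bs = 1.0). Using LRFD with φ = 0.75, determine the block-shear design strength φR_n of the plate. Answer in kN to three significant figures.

Shear plane L_v = 70 + 2·85 = 240 mm; A_gv = 240 × 14 = 3360 mm².
A_nv = (240 − 2.5·32) × 14 = 2240 mm².
A_nt = (45 − 0.5·32) × 14 = 406 mm².
0.6 F_u A_nv = 631.7 kN; 0.6 F_y A_gv = 715.7 kN → shear rupture governs the shear term.
R_n = 631.7 + 1.0 × 470 × 406 / 1000 = 822.5 kN.
Design strength φR_n = 0.75 × 822.5 = 617 kN.

617 kN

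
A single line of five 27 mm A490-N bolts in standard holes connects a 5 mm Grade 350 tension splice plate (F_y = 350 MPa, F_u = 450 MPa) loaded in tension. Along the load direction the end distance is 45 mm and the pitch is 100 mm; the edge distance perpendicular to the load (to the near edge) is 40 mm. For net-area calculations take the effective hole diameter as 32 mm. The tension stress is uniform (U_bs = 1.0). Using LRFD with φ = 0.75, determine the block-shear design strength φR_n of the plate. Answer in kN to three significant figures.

345 kN

Shear plane L_v = 45 + 4·100 = 445 mm; A_gv = 445 × 5 = 2225 mm².
A_nv = (445 − 4.5·32) × 5 = 1505 mm².
A_nt = (40 − 0.5·32) × 5 = 120 mm².
0.6 F_u A_nv = 406.4 kN; 0.6 F_y A_gv = 467.2 kN → shear rupture governs the shear term.
R_n = 406.4 + 1.0 × 450 × 120 / 1000 = 460.4 kN.
Design strength φR_n = 0.75 × 460.4 = 345 kN.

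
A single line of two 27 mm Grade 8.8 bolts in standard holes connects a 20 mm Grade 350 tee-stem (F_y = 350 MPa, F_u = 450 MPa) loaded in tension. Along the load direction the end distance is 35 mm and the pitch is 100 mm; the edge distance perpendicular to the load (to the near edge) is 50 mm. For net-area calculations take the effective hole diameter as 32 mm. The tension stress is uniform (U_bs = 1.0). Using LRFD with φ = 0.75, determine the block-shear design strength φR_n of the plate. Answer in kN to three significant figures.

Shear plane L_v = 35 + 1·100 = 135 mm; A_gv = 135 × 20 = 2700 mm².
A_nv = (135 − 1.5·32) × 20 = 1740 mm².
A_nt = (50 − 0.5·32) × 20 = 680 mm².
0.6 F_u A_nv = 469.8 kN; 0.6 F_y A_gv = 567 kN → shear rupture governs the shear term.
R_n = 469.8 + 1.0 × 450 × 680 / 1000 = 775.8 kN.
Design strength φR_n = 0.75 × 775.8 = 582 kN.

582 kN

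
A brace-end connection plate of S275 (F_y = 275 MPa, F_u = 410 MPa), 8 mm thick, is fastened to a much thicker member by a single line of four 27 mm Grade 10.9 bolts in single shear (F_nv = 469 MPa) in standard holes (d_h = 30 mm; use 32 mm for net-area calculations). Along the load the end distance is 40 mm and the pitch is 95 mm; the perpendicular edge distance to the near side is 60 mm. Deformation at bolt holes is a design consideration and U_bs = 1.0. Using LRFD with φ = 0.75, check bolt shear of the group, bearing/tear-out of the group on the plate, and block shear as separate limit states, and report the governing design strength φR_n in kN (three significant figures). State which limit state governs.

Bolt shear: A_b = π·27²/4 = 572.6 mm²; R_n = 469 × 572.6 × 4 × 1 / 1000 = 1074 kN → 0.75 × 1074 = 806 kN.
Bearing: edge l_c = 25, r_n = 98.4 kN; interior l_c = 65, r_n = 212.5 kN; R_n = 98.4 + 3·212.5 = 736 kN → 552 kN.
Block shear: A_gv = 2600, A_nv = 1704, A_nt = 352 mm²; R_n = min(0.6F_uA_nv, 0.6F_yA_gv) + U_bs·F_u·A_nt = 563.5 kN → 423 kN.
Block shear governs: 423 kN.

423 kN (block shear governs)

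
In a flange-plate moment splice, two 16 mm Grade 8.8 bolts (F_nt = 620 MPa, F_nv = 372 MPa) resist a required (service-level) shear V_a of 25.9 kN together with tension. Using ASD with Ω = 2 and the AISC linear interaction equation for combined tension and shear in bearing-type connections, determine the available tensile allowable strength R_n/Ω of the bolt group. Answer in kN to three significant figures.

A_b = π·16²/4 = 201.1 mm²; f_rv = 25.9 × 1000 / (2 × 201.1) = 64.41 MPa.
F'_nt = 1.3 F_nt − (Ω F_nt / F_nv) f_rv = 1.3·620 − (2·620/372)·64.41 = 591.3 MPa, capped at F_nt → F'_nt = 591.3 MPa.
R_n = F'_nt · A_b · n = 591.3 × 201.1 × 2 / 1000 = 237.8 kN.
Allowable strength R_n/Ω = 237.8 / 2 = 119 kN.

119 kN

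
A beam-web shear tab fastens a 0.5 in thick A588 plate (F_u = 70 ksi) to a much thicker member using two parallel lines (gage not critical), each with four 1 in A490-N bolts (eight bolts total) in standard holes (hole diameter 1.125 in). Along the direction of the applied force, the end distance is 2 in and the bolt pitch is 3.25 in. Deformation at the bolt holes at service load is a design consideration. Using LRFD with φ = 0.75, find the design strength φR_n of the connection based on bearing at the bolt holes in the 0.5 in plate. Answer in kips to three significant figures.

Per bolt r_n = 1.2 l_c t F_u ≤ 2.4 d t F_u; upper limit = 2.4 × 1 × 0.5 × 70 = 84 kips.
Edge bolt: l_c = 2 − 1.125/2 = 1.438 in → 1.2 × 1.438 × 0.5 × 70 = 60.37 → r_n = 60.37 kips.
Interior bolts: l_c = 3.25 − 1.125 = 2.125 in → 1.2 × 2.125 × 0.5 × 70 = 89.25 → r_n = 84 kips.
R_n = 2 × 60.37 + 6 × 84 = 624.8 kips.
Design strength φR_n = 0.75 × 624.8 = 469 kips.

469 kips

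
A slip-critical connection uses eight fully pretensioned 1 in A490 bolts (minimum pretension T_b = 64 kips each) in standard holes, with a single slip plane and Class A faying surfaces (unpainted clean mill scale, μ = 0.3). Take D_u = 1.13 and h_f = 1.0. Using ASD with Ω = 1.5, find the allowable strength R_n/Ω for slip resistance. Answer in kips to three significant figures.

R_n = μ · D_u · h_f · T_b · n_s · n_b = 0.3 × 1.13 × 1.0 × 64 × 1 × 8 = 173.6 kips.
Allowable strength R_n/Ω = 173.6 / 1.5 = 116 kips.

116 kips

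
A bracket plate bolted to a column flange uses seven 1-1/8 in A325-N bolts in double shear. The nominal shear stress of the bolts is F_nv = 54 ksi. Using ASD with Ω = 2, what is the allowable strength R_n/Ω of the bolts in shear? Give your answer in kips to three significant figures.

A_b = π × 1.125² / 4 = 0.994 in².
R_n = F_nv · A_b · n · n_s = 54 × 0.994 × 7 × 2 = 751.5 kips.
Allowable strength R_n/Ω = 751.5 / 2 = 376 kips.

376 kips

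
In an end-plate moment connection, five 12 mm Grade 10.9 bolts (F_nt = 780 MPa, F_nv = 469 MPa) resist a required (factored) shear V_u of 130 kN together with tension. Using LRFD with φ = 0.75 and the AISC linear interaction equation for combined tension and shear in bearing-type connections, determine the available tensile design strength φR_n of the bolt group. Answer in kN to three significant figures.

A_b = π·12²/4 = 113.1 mm²; f_rv = 130 × 1000 / (5 × 113.1) = 229.9 MPa.
F'_nt = 1.3 F_nt − (F_nt / φF_nv) f_rv = 1.3·780 − (780/(0.75·469))·229.9 = 504.2 MPa, capped at F_nt → F'_nt = 504.2 MPa.
R_n = F'_nt · A_b · n = 504.2 × 113.1 × 5 / 1000 = 285.1 kN.
Design strength φR_n = 0.75 × 285.1 = 214 kN.

214 kN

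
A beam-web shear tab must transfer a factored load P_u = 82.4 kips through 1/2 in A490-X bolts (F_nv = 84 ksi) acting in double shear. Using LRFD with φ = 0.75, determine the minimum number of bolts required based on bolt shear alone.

A_b = π·0.5²/4 = 0.1963 in².
Per-bolt design strength φR_n = 0.75 × 84 × 0.1963 × 2 = 24.74 kips.
n ≥ 82.4 / 24.74 = 3.331 → use 4 bolts.

4 bolts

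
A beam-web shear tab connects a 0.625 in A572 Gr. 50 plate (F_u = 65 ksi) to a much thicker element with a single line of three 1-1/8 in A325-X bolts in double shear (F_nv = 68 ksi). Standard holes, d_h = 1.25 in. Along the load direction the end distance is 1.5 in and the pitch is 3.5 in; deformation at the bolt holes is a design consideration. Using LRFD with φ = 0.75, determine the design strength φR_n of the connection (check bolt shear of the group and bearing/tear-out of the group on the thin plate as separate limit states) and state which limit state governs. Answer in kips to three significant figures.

Bolt shear: A_b = π·1.125²/4 = 0.994 in²; R_n = 68 × 0.994 × 3 × 2 = 405.6 kips → 0.75 × 405.6 = 304 kips.
Bearing (1.2 l_c t F_u ≤ 2.4 d t F_u): upper limit = 2.4·1.125·0.625·65 = 109.7 kips.
  Edge l_c = 1.5 − 1.25/2 = 0.875 → r_n = 42.66 kips; interior l_c = 3.5 − 1.25 = 2.25 → r_n = 109.7 kips.
  R_n,bearing = 1·42.66 + 2·109.7 = 262 kips → 0.75 × 262 = 197 kips.
Bearing governs: 197 kips.

197 kips (bearing governs)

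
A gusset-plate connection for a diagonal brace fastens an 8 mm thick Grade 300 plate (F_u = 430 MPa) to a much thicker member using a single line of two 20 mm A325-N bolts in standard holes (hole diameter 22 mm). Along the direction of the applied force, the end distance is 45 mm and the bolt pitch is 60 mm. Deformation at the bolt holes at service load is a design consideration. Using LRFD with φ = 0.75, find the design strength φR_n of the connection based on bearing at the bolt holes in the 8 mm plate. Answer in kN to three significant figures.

Per bolt r_n = 1.2 l_c t F_u ≤ 2.4 d t F_u; upper limit = 2.4 × 20 × 8 × 430 / 1000 = 165.1 kN.
Edge bolt: l_c = 45 − 22/2 = 34 mm → 1.2 × 34 × 8 × 430 / 1000 = 140.4 → r_n = 140.4 kN.
Interior bolts: l_c = 60 − 22 = 38 mm → 1.2 × 38 × 8 × 430 / 1000 = 156.9 → r_n = 156.9 kN.
R_n = 1 × 140.4 + 1 × 156.9 = 297.2 kN.
Design strength φR_n = 0.75 × 297.2 = 223 kN.

223 kN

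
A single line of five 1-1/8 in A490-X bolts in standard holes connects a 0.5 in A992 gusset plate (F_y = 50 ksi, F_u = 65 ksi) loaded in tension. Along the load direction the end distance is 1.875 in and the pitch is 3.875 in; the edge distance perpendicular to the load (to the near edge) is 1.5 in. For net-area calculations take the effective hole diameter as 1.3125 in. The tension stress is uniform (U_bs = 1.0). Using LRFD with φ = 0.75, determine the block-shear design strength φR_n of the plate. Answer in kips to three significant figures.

Shear plane L_v = 1.875 + 4·3.875 = 17.38 in; A_gv = 17.38 × 0.5 = 8.688 in².
A_nv = (17.38 − 4.5·1.3125) × 0.5 = 5.734 in².
A_nt = (1.5 − 0.5·1.3125) × 0.5 = 0.4219 in².
0.6 F_u A_nv = 223.6 kips; 0.6 F_y A_gv = 260.6 kips → shear rupture governs the shear term.
R_n = 223.6 + 1.0 × 65 × 0.4219 = 251.1 kips.
Design strength φR_n = 0.75 × 251.1 = 188 kips.

188 kips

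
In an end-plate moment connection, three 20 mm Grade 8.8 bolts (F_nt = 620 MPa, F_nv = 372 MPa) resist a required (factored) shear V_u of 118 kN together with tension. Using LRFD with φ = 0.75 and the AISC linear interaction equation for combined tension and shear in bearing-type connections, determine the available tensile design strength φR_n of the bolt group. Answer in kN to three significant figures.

A_b = π·20²/4 = 314.2 mm²; f_rv = 118 × 1000 / (3 × 314.2) = 125.2 MPa.
F'_nt = 1.3 F_nt − (F_nt / φF_nv) f_rv = 1.3·620 − (620/(0.75·372))·125.2 = 527.8 MPa, capped at F_nt → F'_nt = 527.8 MPa.
R_n = F'_nt · A_b · n = 527.8 × 314.2 × 3 / 1000 = 497.4 kN.
Design strength φR_n = 0.75 × 497.4 = 373 kN.

373 kN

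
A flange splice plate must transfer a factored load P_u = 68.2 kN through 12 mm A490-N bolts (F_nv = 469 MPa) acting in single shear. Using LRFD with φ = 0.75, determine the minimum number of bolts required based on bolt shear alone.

A_b = π·12²/4 = 113.1 mm².
Per-bolt design strength φR_n = 0.75 × 469 × 113.1 × 1 / 1000 = 39.78 kN.
n ≥ 68.2 / 39.78 = 1.714 → use 2 bolts.

2 bolts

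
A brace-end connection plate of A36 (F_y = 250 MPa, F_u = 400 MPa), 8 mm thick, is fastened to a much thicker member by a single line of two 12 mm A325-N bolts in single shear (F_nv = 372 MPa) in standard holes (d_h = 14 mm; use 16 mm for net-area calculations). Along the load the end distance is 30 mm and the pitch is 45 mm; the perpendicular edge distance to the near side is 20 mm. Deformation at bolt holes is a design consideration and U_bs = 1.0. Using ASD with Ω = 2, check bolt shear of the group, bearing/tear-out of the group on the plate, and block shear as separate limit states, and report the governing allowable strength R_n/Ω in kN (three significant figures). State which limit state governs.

Bolt shear: A_b = π·12²/4 = 113.1 mm²; R_n = 372 × 113.1 × 2 × 1 / 1000 = 84.14 kN → 84.14 / 2 = 42.1 kN.
Bearing: edge l_c = 23, r_n = 88.32 kN; interior l_c = 31, r_n = 92.16 kN; R_n = 88.32 + 1·92.16 = 180.5 kN → 90.2 kN.
Block shear: A_gv = 600, A_nv = 408, A_nt = 96 mm²; R_n = min(0.6F_uA_nv, 0.6F_yA_gv) + U_bs·F_u·A_nt = 128.4 kN → 64.2 kN.
Bolt shear governs: 42.1 kN.

42.1 kN (bolt shear governs)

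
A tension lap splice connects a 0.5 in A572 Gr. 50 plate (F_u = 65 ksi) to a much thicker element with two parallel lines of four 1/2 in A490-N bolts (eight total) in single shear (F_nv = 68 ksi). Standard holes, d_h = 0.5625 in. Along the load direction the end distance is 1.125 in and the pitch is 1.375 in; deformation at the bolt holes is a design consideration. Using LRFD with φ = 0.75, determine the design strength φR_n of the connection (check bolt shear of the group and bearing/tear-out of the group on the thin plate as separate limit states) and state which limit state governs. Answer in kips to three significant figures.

80.1 kips (bolt shear governs)

Bolt shear: A_b = π·0.5²/4 = 0.1963 in²; R_n = 68 × 0.1963 × 8 × 1 = 106.8 kips → 0.75 × 106.8 = 80.1 kips.
Bearing (1.2 l_c t F_u ≤ 2.4 d t F_u): upper limit = 2.4·0.5·0.5·65 = 39 kips.
  Edge l_c = 1.125 − 0.5625/2 = 0.8438 → r_n = 32.91 kips; interior l_c = 1.375 − 0.5625 = 0.8125 → r_n = 31.69 kips.
  R_n,bearing = 2·32.91 + 6·31.69 = 255.9 kips → 0.75 × 255.9 = 192 kips.
Bolt shear governs: 80.1 kips.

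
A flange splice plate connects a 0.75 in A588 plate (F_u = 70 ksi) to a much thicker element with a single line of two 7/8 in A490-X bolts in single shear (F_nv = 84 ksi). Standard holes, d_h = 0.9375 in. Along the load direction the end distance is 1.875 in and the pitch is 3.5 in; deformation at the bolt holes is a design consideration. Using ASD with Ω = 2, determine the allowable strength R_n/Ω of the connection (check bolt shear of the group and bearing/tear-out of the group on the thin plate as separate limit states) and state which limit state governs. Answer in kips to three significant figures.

Bolt shear: A_b = π·0.875²/4 = 0.6013 in²; R_n = 84 × 0.6013 × 2 × 1 = 101 kips → 101 / 2 = 50.5 kips.
Bearing (1.2 l_c t F_u ≤ 2.4 d t F_u): upper limit = 2.4·0.875·0.75·70 = 110.3 kips.
  Edge l_c = 1.875 − 0.9375/2 = 1.406 → r_n = 88.59 kips; interior l_c = 3.5 − 0.9375 = 2.562 → r_n = 110.3 kips.
  R_n,bearing = 1·88.59 + 1·110.3 = 198.8 kips → 198.8 / 2 = 99.4 kips.
Bolt shear governs: 50.5 kips.

50.5 kips (bolt shear governs)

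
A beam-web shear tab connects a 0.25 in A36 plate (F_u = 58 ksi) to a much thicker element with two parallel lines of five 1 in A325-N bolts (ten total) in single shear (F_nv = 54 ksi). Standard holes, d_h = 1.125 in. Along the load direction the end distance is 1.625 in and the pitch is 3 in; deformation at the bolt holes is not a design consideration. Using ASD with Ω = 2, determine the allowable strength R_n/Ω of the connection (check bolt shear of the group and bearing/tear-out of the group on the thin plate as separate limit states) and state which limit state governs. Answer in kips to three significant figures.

186 kips (bearing governs)

Bolt shear: A_b = π·1²/4 = 0.7854 in²; R_n = 54 × 0.7854 × 10 × 1 = 424.1 kips → 424.1 / 2 = 212 kips.
Bearing (1.5 l_c t F_u ≤ 3.0 d t F_u): upper limit = 3.0·1·0.25·58 = 43.5 kips.
  Edge l_c = 1.625 − 1.125/2 = 1.062 → r_n = 23.11 kips; interior l_c = 3 − 1.125 = 1.875 → r_n = 40.78 kips.
  R_n,bearing = 2·23.11 + 8·40.78 = 372.5 kips → 372.5 / 2 = 186 kips.
Bearing governs: 186 kips.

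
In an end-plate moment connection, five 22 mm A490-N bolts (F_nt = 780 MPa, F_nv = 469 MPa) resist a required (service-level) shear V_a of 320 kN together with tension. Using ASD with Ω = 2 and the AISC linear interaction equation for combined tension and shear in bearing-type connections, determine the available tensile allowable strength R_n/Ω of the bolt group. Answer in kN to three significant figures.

431 kN

A_b = π·22²/4 = 380.1 mm²; f_rv = 320 × 1000 / (5 × 380.1) = 168.4 MPa.
F'_nt = 1.3 F_nt − (Ω F_nt / F_nv) f_rv = 1.3·780 − (2·780/469)·168.4 = 454 MPa, capped at F_nt → F'_nt = 454 MPa.
R_n = F'_nt · A_b · n = 454 × 380.1 × 5 / 1000 = 862.9 kN.
Allowable strength R_n/Ω = 862.9 / 2 = 431 kN.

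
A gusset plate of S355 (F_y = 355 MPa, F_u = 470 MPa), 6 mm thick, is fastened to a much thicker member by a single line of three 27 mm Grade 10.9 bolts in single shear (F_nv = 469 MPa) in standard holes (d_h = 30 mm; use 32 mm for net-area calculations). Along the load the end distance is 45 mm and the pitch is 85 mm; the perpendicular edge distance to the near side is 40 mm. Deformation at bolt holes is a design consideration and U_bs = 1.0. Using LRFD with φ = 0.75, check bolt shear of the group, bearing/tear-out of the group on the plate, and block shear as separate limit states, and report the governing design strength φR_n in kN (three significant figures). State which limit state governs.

Bolt shear: A_b = π·27²/4 = 572.6 mm²; R_n = 469 × 572.6 × 3 × 1 / 1000 = 805.6 kN → 0.75 × 805.6 = 604 kN.
Bearing: edge l_c = 30, r_n = 101.5 kN; interior l_c = 55, r_n = 182.7 kN; R_n = 101.5 + 2·182.7 = 467 kN → 350 kN.
Block shear: A_gv = 1290, A_nv = 810, A_nt = 144 mm²; R_n = min(0.6F_uA_nv, 0.6F_yA_gv) + U_bs·F_u·A_nt = 296.1 kN → 222 kN.
Block shear governs: 222 kN.

222 kN (block shear governs)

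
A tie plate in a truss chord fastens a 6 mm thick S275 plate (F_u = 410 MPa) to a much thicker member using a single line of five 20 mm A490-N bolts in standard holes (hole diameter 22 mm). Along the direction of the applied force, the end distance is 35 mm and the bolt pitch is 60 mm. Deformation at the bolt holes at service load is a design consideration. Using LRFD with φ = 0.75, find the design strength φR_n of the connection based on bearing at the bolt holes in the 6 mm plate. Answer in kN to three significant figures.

Per bolt r_n = 1.2 l_c t F_u ≤ 2.4 d t F_u; upper limit = 2.4 × 20 × 6 × 410 / 1000 = 118.1 kN.
Edge bolt: l_c = 35 − 22/2 = 24 mm → 1.2 × 24 × 6 × 410 / 1000 = 70.85 → r_n = 70.85 kN.
Interior bolts: l_c = 60 − 22 = 38 mm → 1.2 × 38 × 6 × 410 / 1000 = 112.2 → r_n = 112.2 kN.
R_n = 1 × 70.85 + 4 × 112.2 = 519.6 kN.
Design strength φR_n = 0.75 × 519.6 = 390 kN.

390 kN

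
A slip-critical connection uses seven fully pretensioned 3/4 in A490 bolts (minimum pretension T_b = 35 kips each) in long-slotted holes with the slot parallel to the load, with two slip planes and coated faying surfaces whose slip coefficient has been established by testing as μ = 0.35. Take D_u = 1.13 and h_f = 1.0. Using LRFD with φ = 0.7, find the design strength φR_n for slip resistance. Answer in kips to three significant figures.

136 kips

R_n = μ · D_u · h_f · T_b · n_s · n_b = 0.35 × 1.13 × 1.0 × 35 × 2 × 7 = 193.8 kips.
Design strength φR_n = 0.7 × 193.8 = 136 kips.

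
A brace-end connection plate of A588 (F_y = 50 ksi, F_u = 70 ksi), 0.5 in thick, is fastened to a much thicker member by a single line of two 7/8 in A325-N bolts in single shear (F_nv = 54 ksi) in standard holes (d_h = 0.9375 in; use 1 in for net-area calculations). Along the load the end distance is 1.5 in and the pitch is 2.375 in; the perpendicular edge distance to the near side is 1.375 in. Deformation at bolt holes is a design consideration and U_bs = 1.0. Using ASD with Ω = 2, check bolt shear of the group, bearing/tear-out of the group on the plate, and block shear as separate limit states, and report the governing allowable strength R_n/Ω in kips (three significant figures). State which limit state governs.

32.5 kips (bolt shear governs)

Bolt shear: A_b = π·0.875²/4 = 0.6013 in²; R_n = 54 × 0.6013 × 2 × 1 = 64.94 kips → 64.94 / 2 = 32.5 kips.
Bearing: edge l_c = 1.031, r_n = 43.31 kips; interior l_c = 1.438, r_n = 60.37 kips; R_n = 43.31 + 1·60.37 = 103.7 kips → 51.8 kips.
Block shear: A_gv = 1.938, A_nv = 1.188, A_nt = 0.4375 in²; R_n = min(0.6F_uA_nv, 0.6F_yA_gv) + U_bs·F_u·A_nt = 80.5 kips → 40.2 kips.
Bolt shear governs: 32.5 kips.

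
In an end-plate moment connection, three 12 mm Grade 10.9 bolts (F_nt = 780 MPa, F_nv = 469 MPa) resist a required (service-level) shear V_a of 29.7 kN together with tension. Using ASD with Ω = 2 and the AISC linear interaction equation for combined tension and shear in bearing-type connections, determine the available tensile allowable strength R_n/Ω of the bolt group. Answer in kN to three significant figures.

A_b = π·12²/4 = 113.1 mm²; f_rv = 29.7 × 1000 / (3 × 113.1) = 87.54 MPa.
F'_nt = 1.3 F_nt − (Ω F_nt / F_nv) f_rv = 1.3·780 − (2·780/469)·87.54 = 722.8 MPa, capped at F_nt → F'_nt = 722.8 MPa.
R_n = F'_nt · A_b · n = 722.8 × 113.1 × 3 / 1000 = 245.3 kN.
Allowable strength R_n/Ω = 245.3 / 2 = 123 kN.

123 kN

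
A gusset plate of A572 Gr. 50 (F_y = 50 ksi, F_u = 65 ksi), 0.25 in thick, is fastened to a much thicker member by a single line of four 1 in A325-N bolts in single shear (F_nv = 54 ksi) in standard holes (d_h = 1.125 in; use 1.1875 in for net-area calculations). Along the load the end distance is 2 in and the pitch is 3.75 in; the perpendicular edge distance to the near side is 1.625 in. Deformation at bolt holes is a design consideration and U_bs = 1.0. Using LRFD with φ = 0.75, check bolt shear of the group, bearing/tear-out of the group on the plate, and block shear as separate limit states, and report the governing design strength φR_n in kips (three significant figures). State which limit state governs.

79.1 kips (block shear governs)

Bolt shear: A_b = π·1²/4 = 0.7854 in²; R_n = 54 × 0.7854 × 4 × 1 = 169.6 kips → 0.75 × 169.6 = 127 kips.
Bearing: edge l_c = 1.438, r_n = 28.03 kips; interior l_c = 2.625, r_n = 39 kips; R_n = 28.03 + 3·39 = 145 kips → 109 kips.
Block shear: A_gv = 3.312, A_nv = 2.273, A_nt = 0.2578 in²; R_n = min(0.6F_uA_nv, 0.6F_yA_gv) + U_bs·F_u·A_nt = 105.4 kips → 79.1 kips.
Block shear governs: 79.1 kips.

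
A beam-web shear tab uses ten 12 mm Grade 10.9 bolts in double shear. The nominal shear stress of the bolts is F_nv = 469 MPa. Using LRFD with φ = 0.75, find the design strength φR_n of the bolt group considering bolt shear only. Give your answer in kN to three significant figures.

796 kN

A_b = π × 12² / 4 = 113.1 mm².
R_n = F_nv · A_b · n · n_s = 469 × 113.1 × 10 × 2 / 1000 = 1061 kN.
Design strength φR_n = 0.75 × 1061 = 796 kN.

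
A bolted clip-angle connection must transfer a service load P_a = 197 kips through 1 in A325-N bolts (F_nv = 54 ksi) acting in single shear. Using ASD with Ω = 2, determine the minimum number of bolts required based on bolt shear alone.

10 bolts

A_b = π·1²/4 = 0.7854 in².
Per-bolt allowable strength R_n/Ω = 54 × 0.7854 × 1 / 2 = 21.21 kips.
n ≥ 197 / 21.21 = 9.29 → use 10 bolts.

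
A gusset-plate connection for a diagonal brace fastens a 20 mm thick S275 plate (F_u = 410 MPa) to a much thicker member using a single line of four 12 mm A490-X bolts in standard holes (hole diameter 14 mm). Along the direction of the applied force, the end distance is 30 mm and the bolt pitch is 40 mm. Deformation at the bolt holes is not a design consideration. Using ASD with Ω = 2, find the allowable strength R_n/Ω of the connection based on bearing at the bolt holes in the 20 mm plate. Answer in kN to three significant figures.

Per bolt r_n = 1.5 l_c t F_u ≤ 3.0 d t F_u; upper limit = 3.0 × 12 × 20 × 410 / 1000 = 295.2 kN.
Edge bolt: l_c = 30 − 14/2 = 23 mm → 1.5 × 23 × 20 × 410 / 1000 = 282.9 → r_n = 282.9 kN.
Interior bolts: l_c = 40 − 14 = 26 mm → 1.5 × 26 × 20 × 410 / 1000 = 319.8 → r_n = 295.2 kN.
R_n = 1 × 282.9 + 3 × 295.2 = 1168 kN.
Allowable strength R_n/Ω = 1168 / 2 = 584 kN.

584 kN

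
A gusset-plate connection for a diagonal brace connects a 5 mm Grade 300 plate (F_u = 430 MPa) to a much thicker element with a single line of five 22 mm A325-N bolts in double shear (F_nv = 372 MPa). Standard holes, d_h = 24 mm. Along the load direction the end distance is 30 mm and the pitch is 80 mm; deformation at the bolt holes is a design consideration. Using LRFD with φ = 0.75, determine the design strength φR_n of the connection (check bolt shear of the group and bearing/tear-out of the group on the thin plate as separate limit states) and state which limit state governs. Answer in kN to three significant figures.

Bolt shear: A_b = π·22²/4 = 380.1 mm²; R_n = 372 × 380.1 × 5 × 2 / 1000 = 1414 kN → 0.75 × 1414 = 1060 kN.
Bearing (1.2 l_c t F_u ≤ 2.4 d t F_u): upper limit = 2.4·22·5·430 / 1000 = 113.5 kN.
  Edge l_c = 30 − 24/2 = 18 → r_n = 46.44 kN; interior l_c = 80 − 24 = 56 → r_n = 113.5 kN.
  R_n,bearing = 1·46.44 + 4·113.5 = 500.5 kN → 0.75 × 500.5 = 375 kN.
Bearing governs: 375 kN.

375 kN (bearing governs)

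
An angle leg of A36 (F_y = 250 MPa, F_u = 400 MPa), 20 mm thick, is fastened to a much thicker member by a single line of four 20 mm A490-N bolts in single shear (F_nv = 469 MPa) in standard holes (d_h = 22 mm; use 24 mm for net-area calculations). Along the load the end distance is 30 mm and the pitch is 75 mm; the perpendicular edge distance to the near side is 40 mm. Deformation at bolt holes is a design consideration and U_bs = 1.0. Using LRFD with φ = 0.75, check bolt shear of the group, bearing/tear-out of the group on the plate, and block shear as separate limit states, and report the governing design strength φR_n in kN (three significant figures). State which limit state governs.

Bolt shear: A_b = π·20²/4 = 314.2 mm²; R_n = 469 × 314.2 × 4 × 1 / 1000 = 589.4 kN → 0.75 × 589.4 = 442 kN.
Bearing: edge l_c = 19, r_n = 182.4 kN; interior l_c = 53, r_n = 384 kN; R_n = 182.4 + 3·384 = 1334 kN → 1000 kN.
Block shear: A_gv = 5100, A_nv = 3420, A_nt = 560 mm²; R_n = min(0.6F_uA_nv, 0.6F_yA_gv) + U_bs·F_u·A_nt = 989 kN → 742 kN.
Bolt shear governs: 442 kN.

442 kN (bolt shear governs)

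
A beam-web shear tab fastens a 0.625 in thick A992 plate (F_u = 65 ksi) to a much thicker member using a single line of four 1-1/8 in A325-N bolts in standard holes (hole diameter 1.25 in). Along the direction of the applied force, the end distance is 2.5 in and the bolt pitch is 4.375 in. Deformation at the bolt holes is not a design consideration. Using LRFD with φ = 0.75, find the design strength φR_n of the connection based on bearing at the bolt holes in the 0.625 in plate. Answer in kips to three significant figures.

394 kips

Per bolt r_n = 1.5 l_c t F_u ≤ 3.0 d t F_u; upper limit = 3.0 × 1.125 × 0.625 × 65 = 137.1 kips.
Edge bolt: l_c = 2.5 − 1.25/2 = 1.875 in → 1.5 × 1.875 × 0.625 × 65 = 114.3 → r_n = 114.3 kips.
Interior bolts: l_c = 4.375 − 1.25 = 3.125 in → 1.5 × 3.125 × 0.625 × 65 = 190.4 → r_n = 137.1 kips.
R_n = 1 × 114.3 + 3 × 137.1 = 525.6 kips.
Design strength φR_n = 0.75 × 525.6 = 394 kips.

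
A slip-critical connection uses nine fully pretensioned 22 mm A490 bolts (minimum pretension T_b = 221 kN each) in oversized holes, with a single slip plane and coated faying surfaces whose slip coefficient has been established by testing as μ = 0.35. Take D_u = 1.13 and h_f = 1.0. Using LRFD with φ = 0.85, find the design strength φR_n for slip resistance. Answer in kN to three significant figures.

R_n = μ · D_u · h_f · T_b · n_s · n_b = 0.35 × 1.13 × 1.0 × 221 × 1 × 9 = 786.6 kN.
Design strength φR_n = 0.85 × 786.6 = 669 kN.

669 kN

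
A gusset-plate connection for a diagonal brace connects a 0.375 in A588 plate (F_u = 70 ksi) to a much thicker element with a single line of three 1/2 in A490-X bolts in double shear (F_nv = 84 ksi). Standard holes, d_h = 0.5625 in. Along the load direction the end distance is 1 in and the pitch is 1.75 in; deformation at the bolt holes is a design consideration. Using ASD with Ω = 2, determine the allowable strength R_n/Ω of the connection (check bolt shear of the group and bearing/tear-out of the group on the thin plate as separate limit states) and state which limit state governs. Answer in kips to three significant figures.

Bolt shear: A_b = π·0.5²/4 = 0.1963 in²; R_n = 84 × 0.1963 × 3 × 2 = 98.96 kips → 98.96 / 2 = 49.5 kips.
Bearing (1.2 l_c t F_u ≤ 2.4 d t F_u): upper limit = 2.4·0.5·0.375·70 = 31.5 kips.
  Edge l_c = 1 − 0.5625/2 = 0.7188 → r_n = 22.64 kips; interior l_c = 1.75 − 0.5625 = 1.188 → r_n = 31.5 kips.
  R_n,bearing = 1·22.64 + 2·31.5 = 85.64 kips → 85.64 / 2 = 42.8 kips.
Bearing governs: 42.8 kips.

42.8 kips (bearing governs)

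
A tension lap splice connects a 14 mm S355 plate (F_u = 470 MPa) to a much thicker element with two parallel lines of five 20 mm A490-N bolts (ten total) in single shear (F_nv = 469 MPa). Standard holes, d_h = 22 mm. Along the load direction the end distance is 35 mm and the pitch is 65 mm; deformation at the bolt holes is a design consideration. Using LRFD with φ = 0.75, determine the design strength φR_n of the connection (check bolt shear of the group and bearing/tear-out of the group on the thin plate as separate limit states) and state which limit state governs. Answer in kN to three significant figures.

Bolt shear: A_b = π·20²/4 = 314.2 mm²; R_n = 469 × 314.2 × 10 × 1 / 1000 = 1473 kN → 0.75 × 1473 = 1110 kN.
Bearing (1.2 l_c t F_u ≤ 2.4 d t F_u): upper limit = 2.4·20·14·470 / 1000 = 315.8 kN.
  Edge l_c = 35 − 22/2 = 24 → r_n = 189.5 kN; interior l_c = 65 − 22 = 43 → r_n = 315.8 kN.
  R_n,bearing = 2·189.5 + 8·315.8 = 2906 kN → 0.75 × 2906 = 2180 kN.
Bolt shear governs: 1110 kN.

1110 kN (bolt shear governs)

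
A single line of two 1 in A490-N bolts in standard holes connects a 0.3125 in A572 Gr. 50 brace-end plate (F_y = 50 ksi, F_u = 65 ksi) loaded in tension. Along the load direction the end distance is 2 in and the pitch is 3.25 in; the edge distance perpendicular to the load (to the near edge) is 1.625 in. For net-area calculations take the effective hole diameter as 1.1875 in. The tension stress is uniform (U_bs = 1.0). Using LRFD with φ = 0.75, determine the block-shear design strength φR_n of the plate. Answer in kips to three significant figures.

Shear plane L_v = 2 + 1·3.25 = 5.25 in; A_gv = 5.25 × 0.3125 = 1.641 in².
A_nv = (5.25 − 1.5·1.1875) × 0.3125 = 1.084 in².
A_nt = (1.625 − 0.5·1.1875) × 0.3125 = 0.3223 in².
0.6 F_u A_nv = 42.28 kips; 0.6 F_y A_gv = 49.22 kips → shear rupture governs the shear term.
R_n = 42.28 + 1.0 × 65 × 0.3223 = 63.22 kips.
Design strength φR_n = 0.75 × 63.22 = 47.4 kips.

47.4 kips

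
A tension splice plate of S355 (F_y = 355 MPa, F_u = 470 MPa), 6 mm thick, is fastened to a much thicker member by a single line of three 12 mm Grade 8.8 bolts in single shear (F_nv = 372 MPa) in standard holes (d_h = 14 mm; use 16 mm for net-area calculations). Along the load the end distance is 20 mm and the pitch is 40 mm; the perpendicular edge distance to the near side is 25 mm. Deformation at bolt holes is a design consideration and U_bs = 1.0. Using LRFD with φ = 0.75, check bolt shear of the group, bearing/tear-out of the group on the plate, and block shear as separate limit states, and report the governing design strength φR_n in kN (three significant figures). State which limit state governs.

94.7 kN (bolt shear governs)

Bolt shear: A_b = π·12²/4 = 113.1 mm²; R_n = 372 × 113.1 × 3 × 1 / 1000 = 126.2 kN → 0.75 × 126.2 = 94.7 kN.
Bearing: edge l_c = 13, r_n = 43.99 kN; interior l_c = 26, r_n = 81.22 kN; R_n = 43.99 + 2·81.22 = 206.4 kN → 155 kN.
Block shear: A_gv = 600, A_nv = 360, A_nt = 102 mm²; R_n = min(0.6F_uA_nv, 0.6F_yA_gv) + U_bs·F_u·A_nt = 149.5 kN → 112 kN.
Bolt shear governs: 94.7 kN.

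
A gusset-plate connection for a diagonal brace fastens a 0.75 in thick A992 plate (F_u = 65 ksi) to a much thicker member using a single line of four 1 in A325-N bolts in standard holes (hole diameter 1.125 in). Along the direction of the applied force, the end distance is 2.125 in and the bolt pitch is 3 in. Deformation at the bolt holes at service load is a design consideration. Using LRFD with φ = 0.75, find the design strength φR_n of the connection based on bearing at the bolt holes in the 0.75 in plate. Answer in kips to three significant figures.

315 kips

Per bolt r_n = 1.2 l_c t F_u ≤ 2.4 d t F_u; upper limit = 2.4 × 1 × 0.75 × 65 = 117 kips.
Edge bolt: l_c = 2.125 − 1.125/2 = 1.562 in → 1.2 × 1.562 × 0.75 × 65 = 91.41 → r_n = 91.41 kips.
Interior bolts: l_c = 3 − 1.125 = 1.875 in → 1.2 × 1.875 × 0.75 × 65 = 109.7 → r_n = 109.7 kips.
R_n = 1 × 91.41 + 3 × 109.7 = 420.5 kips.
Design strength φR_n = 0.75 × 420.5 = 315 kips.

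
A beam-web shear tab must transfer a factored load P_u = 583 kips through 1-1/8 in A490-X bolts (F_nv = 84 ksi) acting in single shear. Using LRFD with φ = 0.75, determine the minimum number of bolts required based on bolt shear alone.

A_b = π·1.125²/4 = 0.994 in².
Per-bolt design strength φR_n = 0.75 × 84 × 0.994 × 1 = 62.62 kips.
n ≥ 583 / 62.62 = 9.31 → use 10 bolts.

10 bolts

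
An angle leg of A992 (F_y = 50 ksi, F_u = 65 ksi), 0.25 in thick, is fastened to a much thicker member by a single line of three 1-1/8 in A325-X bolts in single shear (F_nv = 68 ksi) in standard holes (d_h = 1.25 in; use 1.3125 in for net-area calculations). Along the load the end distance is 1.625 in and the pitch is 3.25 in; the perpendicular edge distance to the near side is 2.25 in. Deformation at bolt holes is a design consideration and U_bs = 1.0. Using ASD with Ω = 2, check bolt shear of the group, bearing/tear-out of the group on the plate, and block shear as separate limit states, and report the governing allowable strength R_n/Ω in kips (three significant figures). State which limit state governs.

36.6 kips (block shear governs)

Bolt shear: A_b = π·1.125²/4 = 0.994 in²; R_n = 68 × 0.994 × 3 × 1 = 202.8 kips → 202.8 / 2 = 101 kips.
Bearing: edge l_c = 1, r_n = 19.5 kips; interior l_c = 2, r_n = 39 kips; R_n = 19.5 + 2·39 = 97.5 kips → 48.8 kips.
Block shear: A_gv = 2.031, A_nv = 1.211, A_nt = 0.3984 in²; R_n = min(0.6F_uA_nv, 0.6F_yA_gv) + U_bs·F_u·A_nt = 73.12 kips → 36.6 kips.
Block shear governs: 36.6 kips.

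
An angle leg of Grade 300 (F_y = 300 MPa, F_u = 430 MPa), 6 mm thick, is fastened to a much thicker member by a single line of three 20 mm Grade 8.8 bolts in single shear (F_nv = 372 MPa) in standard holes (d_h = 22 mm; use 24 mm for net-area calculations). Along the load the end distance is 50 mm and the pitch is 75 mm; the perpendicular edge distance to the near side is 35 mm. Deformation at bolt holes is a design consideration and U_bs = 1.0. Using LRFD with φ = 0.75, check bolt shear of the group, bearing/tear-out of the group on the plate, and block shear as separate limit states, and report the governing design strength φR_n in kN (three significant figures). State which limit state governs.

207 kN (block shear governs)

Bolt shear: A_b = π·20²/4 = 314.2 mm²; R_n = 372 × 314.2 × 3 × 1 / 1000 = 350.6 kN → 0.75 × 350.6 = 263 kN.
Bearing: edge l_c = 39, r_n = 120.7 kN; interior l_c = 53, r_n = 123.8 kN; R_n = 120.7 + 2·123.8 = 368.4 kN → 276 kN.
Block shear: A_gv = 1200, A_nv = 840, A_nt = 138 mm²; R_n = min(0.6F_uA_nv, 0.6F_yA_gv) + U_bs·F_u·A_nt = 275.3 kN → 207 kN.
Block shear governs: 207 kN.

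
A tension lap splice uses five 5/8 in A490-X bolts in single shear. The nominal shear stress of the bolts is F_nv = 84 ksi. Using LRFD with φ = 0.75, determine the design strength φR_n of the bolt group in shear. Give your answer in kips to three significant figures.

96.6 kips

A_b = π × 0.625² / 4 = 0.3068 in².
R_n = F_nv · A_b · n · n_s = 84 × 0.3068 × 5 × 1 = 128.9 kips.
Design strength φR_n = 0.75 × 128.9 = 96.6 kips.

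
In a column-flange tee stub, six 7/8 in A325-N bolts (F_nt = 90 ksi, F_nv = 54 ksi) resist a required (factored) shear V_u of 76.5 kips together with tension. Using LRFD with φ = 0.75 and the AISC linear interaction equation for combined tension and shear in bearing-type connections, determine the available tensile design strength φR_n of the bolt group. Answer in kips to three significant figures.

189 kips

A_b = π·0.875²/4 = 0.6013 in²; f_rv = 76.5 / (6 × 0.6013) = 21.2 ksi.
F'_nt = 1.3 F_nt − (F_nt / φF_nv) f_rv = 1.3·90 − (90/(0.75·54))·21.2 = 69.88 ksi, capped at F_nt → F'_nt = 69.88 ksi.
R_n = F'_nt · A_b · n = 69.88 × 0.6013 × 6 = 252.1 kips.
Design strength φR_n = 0.75 × 252.1 = 189 kips.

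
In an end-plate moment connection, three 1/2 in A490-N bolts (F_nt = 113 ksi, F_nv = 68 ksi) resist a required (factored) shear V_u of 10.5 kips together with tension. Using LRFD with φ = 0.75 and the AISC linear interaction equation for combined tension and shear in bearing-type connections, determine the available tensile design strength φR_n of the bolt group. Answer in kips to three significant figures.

A_b = π·0.5²/4 = 0.1963 in²; f_rv = 10.5 / (3 × 0.1963) = 17.83 ksi.
F'_nt = 1.3 F_nt − (F_nt / φF_nv) f_rv = 1.3·113 − (113/(0.75·68))·17.83 = 107.4 ksi, capped at F_nt → F'_nt = 107.4 ksi.
R_n = F'_nt · A_b · n = 107.4 × 0.1963 × 3 = 63.27 kips.
Design strength φR_n = 0.75 × 63.27 = 47.4 kips.

47.4 kips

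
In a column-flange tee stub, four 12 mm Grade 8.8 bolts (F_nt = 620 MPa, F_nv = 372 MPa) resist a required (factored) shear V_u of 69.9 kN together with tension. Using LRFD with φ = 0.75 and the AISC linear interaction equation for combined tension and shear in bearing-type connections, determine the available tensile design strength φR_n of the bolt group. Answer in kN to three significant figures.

A_b = π·12²/4 = 113.1 mm²; f_rv = 69.9 × 1000 / (4 × 113.1) = 154.5 MPa.
F'_nt = 1.3 F_nt − (F_nt / φF_nv) f_rv = 1.3·620 − (620/(0.75·372))·154.5 = 462.6 MPa, capped at F_nt → F'_nt = 462.6 MPa.
R_n = F'_nt · A_b · n = 462.6 × 113.1 × 4 / 1000 = 209.3 kN.
Design strength φR_n = 0.75 × 209.3 = 157 kN.

157 kN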